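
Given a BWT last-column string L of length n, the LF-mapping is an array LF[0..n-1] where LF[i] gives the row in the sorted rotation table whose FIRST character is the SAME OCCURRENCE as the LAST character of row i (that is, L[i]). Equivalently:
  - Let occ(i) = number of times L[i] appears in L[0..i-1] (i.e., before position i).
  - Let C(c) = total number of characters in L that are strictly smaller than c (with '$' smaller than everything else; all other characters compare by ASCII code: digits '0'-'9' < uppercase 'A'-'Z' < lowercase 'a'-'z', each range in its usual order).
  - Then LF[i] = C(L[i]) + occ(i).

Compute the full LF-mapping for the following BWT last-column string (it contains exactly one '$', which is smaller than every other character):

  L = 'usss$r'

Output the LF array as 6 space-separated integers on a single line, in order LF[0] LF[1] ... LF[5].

Char counts: '$':1, 'r':1, 's':3, 'u':1
C (first-col start): C('$')=0, C('r')=1, C('s')=2, C('u')=5
L[0]='u': occ=0, LF[0]=C('u')+0=5+0=5
L[1]='s': occ=0, LF[1]=C('s')+0=2+0=2
L[2]='s': occ=1, LF[2]=C('s')+1=2+1=3
L[3]='s': occ=2, LF[3]=C('s')+2=2+2=4
L[4]='$': occ=0, LF[4]=C('$')+0=0+0=0
L[5]='r': occ=0, LF[5]=C('r')+0=1+0=1

Answer: 5 2 3 4 0 1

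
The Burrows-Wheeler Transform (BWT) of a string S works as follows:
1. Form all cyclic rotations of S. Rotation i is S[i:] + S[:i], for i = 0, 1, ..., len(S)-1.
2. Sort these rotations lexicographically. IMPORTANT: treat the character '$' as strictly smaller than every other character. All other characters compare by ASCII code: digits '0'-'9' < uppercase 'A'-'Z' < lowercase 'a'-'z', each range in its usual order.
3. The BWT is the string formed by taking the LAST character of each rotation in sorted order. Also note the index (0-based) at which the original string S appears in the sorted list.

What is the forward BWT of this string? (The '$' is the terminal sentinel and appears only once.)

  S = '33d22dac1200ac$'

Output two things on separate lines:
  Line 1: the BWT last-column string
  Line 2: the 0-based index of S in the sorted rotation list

All 15 rotations (rotation i = S[i:]+S[:i]):
  rot[0] = 33d22dac1200ac$
  rot[1] = 3d22dac1200ac$3
  rot[2] = d22dac1200ac$33
  rot[3] = 22dac1200ac$33d
  rot[4] = 2dac1200ac$33d2
  rot[5] = dac1200ac$33d22
  rot[6] = ac1200ac$33d22d
  rot[7] = c1200ac$33d22da
  rot[8] = 1200ac$33d22dac
  rot[9] = 200ac$33d22dac1
  rot[10] = 00ac$33d22dac12
  rot[11] = 0ac$33d22dac120
  rot[12] = ac$33d22dac1200
  rot[13] = c$33d22dac1200a
  rot[14] = $33d22dac1200ac
Sorted (with $ < everything):
  sorted[0] = $33d22dac1200ac  (last char: 'c')
  sorted[1] = 00ac$33d22dac12  (last char: '2')
  sorted[2] = 0ac$33d22dac120  (last char: '0')
  sorted[3] = 1200ac$33d22dac  (last char: 'c')
  sorted[4] = 200ac$33d22dac1  (last char: '1')
  sorted[5] = 22dac1200ac$33d  (last char: 'd')
  sorted[6] = 2dac1200ac$33d2  (last char: '2')
  sorted[7] = 33d22dac1200ac$  (last char: '$')
  sorted[8] = 3d22dac1200ac$3  (last char: '3')
  sorted[9] = ac$33d22dac1200  (last char: '0')
  sorted[10] = ac1200ac$33d22d  (last char: 'd')
  sorted[11] = c$33d22dac1200a  (last char: 'a')
  sorted[12] = c1200ac$33d22da  (last char: 'a')
  sorted[13] = d22dac1200ac$33  (last char: '3')
  sorted[14] = dac1200ac$33d22  (last char: '2')
Last column: c20c1d2$30daa32
Original string S is at sorted index 7

Answer: c20c1d2$30daa32
7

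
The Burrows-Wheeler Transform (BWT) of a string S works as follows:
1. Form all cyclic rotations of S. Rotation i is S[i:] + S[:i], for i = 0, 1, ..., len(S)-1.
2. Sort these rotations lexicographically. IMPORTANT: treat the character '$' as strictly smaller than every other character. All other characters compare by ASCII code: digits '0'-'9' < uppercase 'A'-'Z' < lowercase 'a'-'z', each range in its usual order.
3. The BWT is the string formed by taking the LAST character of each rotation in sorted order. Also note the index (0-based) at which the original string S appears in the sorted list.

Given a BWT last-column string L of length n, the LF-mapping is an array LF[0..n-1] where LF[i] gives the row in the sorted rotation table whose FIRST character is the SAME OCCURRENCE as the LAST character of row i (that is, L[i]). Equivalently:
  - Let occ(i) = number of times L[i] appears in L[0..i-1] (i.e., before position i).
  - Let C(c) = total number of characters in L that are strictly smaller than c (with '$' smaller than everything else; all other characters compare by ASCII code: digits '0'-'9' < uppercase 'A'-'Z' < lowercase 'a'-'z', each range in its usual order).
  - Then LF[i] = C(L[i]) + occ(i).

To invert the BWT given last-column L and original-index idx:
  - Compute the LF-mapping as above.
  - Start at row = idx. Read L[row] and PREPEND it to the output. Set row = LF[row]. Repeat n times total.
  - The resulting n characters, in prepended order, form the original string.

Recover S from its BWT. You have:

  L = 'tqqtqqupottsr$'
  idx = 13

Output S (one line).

Answer: uqqqprttqostt$

Derivation:
LF mapping: 9 3 4 10 5 6 13 2 1 11 12 8 7 0
Walk LF starting at row 13, prepending L[row]:
  step 1: row=13, L[13]='$', prepend. Next row=LF[13]=0
  step 2: row=0, L[0]='t', prepend. Next row=LF[0]=9
  step 3: row=9, L[9]='t', prepend. Next row=LF[9]=11
  step 4: row=11, L[11]='s', prepend. Next row=LF[11]=8
  step 5: row=8, L[8]='o', prepend. Next row=LF[8]=1
  step 6: row=1, L[1]='q', prepend. Next row=LF[1]=3
  step 7: row=3, L[3]='t', prepend. Next row=LF[3]=10
  step 8: row=10, L[10]='t', prepend. Next row=LF[10]=12
  step 9: row=12, L[12]='r', prepend. Next row=LF[12]=7
  step 10: row=7, L[7]='p', prepend. Next row=LF[7]=2
  step 11: row=2, L[2]='q', prepend. Next row=LF[2]=4
  step 12: row=4, L[4]='q', prepend. Next row=LF[4]=5
  step 13: row=5, L[5]='q', prepend. Next row=LF[5]=6
  step 14: row=6, L[6]='u', prepend. Next row=LF[6]=13
Reversed output: uqqqprttqostt$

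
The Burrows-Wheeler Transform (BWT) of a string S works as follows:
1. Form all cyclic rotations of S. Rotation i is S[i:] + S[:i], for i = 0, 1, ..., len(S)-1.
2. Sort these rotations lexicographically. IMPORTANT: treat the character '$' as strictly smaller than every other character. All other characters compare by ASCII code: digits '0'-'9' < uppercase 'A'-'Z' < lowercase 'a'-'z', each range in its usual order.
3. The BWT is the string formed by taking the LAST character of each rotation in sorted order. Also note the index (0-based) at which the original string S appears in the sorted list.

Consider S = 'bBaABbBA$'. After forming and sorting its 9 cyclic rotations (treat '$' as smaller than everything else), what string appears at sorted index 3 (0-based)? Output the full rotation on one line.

Answer: BA$bBaABb

Derivation:
All 9 rotations (rotation i = S[i:]+S[:i]):
  rot[0] = bBaABbBA$
  rot[1] = BaABbBA$b
  rot[2] = aABbBA$bB
  rot[3] = ABbBA$bBa
  rot[4] = BbBA$bBaA
  rot[5] = bBA$bBaAB
  rot[6] = BA$bBaABb
  rot[7] = A$bBaABbB
  rot[8] = $bBaABbBA
Sorted (with $ < everything):
  sorted[0] = $bBaABbBA
  sorted[1] = A$bBaABbB
  sorted[2] = ABbBA$bBa
  sorted[3] = BA$bBaABb
  sorted[4] = BaABbBA$b
  sorted[5] = BbBA$bBaA
  sorted[6] = aABbBA$bB
  sorted[7] = bBA$bBaAB
  sorted[8] = bBaABbBA$
sorted[3] = BA$bBaABb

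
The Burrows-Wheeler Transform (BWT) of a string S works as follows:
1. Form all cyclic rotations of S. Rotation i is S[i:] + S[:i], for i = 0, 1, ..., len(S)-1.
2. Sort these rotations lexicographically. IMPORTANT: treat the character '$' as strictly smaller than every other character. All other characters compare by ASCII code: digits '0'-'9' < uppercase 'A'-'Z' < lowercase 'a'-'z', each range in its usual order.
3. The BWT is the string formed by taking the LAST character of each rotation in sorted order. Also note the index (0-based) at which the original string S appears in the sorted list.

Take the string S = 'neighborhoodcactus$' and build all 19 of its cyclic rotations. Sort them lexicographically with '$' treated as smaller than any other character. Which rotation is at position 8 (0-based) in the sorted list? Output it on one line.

All 19 rotations (rotation i = S[i:]+S[:i]):
  rot[0] = neighborhoodcactus$
  rot[1] = eighborhoodcactus$n
  rot[2] = ighborhoodcactus$ne
  rot[3] = ghborhoodcactus$nei
  rot[4] = hborhoodcactus$neig
  rot[5] = borhoodcactus$neigh
  rot[6] = orhoodcactus$neighb
  rot[7] = rhoodcactus$neighbo
  rot[8] = hoodcactus$neighbor
  rot[9] = oodcactus$neighborh
  rot[10] = odcactus$neighborho
  rot[11] = dcactus$neighborhoo
  rot[12] = cactus$neighborhood
  rot[13] = actus$neighborhoodc
  rot[14] = ctus$neighborhoodca
  rot[15] = tus$neighborhoodcac
  rot[16] = us$neighborhoodcact
  rot[17] = s$neighborhoodcactu
  rot[18] = $neighborhoodcactus
Sorted (with $ < everything):
  sorted[0] = $neighborhoodcactus
  sorted[1] = actus$neighborhoodc
  sorted[2] = borhoodcactus$neigh
  sorted[3] = cactus$neighborhood
  sorted[4] = ctus$neighborhoodca
  sorted[5] = dcactus$neighborhoo
  sorted[6] = eighborhoodcactus$n
  sorted[7] = ghborhoodcactus$nei
  sorted[8] = hborhoodcactus$neig
  sorted[9] = hoodcactus$neighbor
  sorted[10] = ighborhoodcactus$ne
  sorted[11] = neighborhoodcactus$
  sorted[12] = odcactus$neighborho
  sorted[13] = oodcactus$neighborh
  sorted[14] = orhoodcactus$neighb
  sorted[15] = rhoodcactus$neighbo
  sorted[16] = s$neighborhoodcactu
  sorted[17] = tus$neighborhoodcac
  sorted[18] = us$neighborhoodcact
sorted[8] = hborhoodcactus$neig

Answer: hborhoodcactus$neig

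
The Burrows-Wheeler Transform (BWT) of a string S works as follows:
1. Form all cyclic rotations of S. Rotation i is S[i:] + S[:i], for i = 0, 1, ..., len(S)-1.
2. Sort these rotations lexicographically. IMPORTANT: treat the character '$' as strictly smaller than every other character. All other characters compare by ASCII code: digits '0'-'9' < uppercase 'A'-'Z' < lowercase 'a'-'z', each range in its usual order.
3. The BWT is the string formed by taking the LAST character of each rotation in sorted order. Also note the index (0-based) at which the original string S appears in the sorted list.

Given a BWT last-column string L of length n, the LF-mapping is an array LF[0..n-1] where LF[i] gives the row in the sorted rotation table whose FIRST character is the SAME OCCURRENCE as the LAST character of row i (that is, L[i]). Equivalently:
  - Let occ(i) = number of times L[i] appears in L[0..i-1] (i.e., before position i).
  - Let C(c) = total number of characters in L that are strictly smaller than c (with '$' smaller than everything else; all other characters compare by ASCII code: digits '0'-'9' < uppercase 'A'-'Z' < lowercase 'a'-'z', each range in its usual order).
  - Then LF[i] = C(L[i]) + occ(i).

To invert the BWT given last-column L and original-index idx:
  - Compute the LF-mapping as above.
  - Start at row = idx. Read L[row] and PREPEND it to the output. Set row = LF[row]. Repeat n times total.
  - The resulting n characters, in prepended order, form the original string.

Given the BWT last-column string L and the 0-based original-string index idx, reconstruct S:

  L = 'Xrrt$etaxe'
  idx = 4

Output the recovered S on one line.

Answer: extraterX$

Derivation:
LF mapping: 1 5 6 7 0 3 8 2 9 4
Walk LF starting at row 4, prepending L[row]:
  step 1: row=4, L[4]='$', prepend. Next row=LF[4]=0
  step 2: row=0, L[0]='X', prepend. Next row=LF[0]=1
  step 3: row=1, L[1]='r', prepend. Next row=LF[1]=5
  step 4: row=5, L[5]='e', prepend. Next row=LF[5]=3
  step 5: row=3, L[3]='t', prepend. Next row=LF[3]=7
  step 6: row=7, L[7]='a', prepend. Next row=LF[7]=2
  step 7: row=2, L[2]='r', prepend. Next row=LF[2]=6
  step 8: row=6, L[6]='t', prepend. Next row=LF[6]=8
  step 9: row=8, L[8]='x', prepend. Next row=LF[8]=9
  step 10: row=9, L[9]='e', prepend. Next row=LF[9]=4
Reversed output: extraterX$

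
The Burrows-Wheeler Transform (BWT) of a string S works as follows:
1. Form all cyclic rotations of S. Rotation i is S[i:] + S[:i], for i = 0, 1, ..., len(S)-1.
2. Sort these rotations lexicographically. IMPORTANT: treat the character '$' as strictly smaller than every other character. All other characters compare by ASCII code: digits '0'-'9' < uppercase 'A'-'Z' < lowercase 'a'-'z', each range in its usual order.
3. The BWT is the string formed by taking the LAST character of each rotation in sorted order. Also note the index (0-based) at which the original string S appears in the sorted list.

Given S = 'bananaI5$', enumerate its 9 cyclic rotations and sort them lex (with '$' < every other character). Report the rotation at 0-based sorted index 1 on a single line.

Answer: 5$bananaI

Derivation:
All 9 rotations (rotation i = S[i:]+S[:i]):
  rot[0] = bananaI5$
  rot[1] = ananaI5$b
  rot[2] = nanaI5$ba
  rot[3] = anaI5$ban
  rot[4] = naI5$bana
  rot[5] = aI5$banan
  rot[6] = I5$banana
  rot[7] = 5$bananaI
  rot[8] = $bananaI5
Sorted (with $ < everything):
  sorted[0] = $bananaI5
  sorted[1] = 5$bananaI
  sorted[2] = I5$banana
  sorted[3] = aI5$banan
  sorted[4] = anaI5$ban
  sorted[5] = ananaI5$b
  sorted[6] = bananaI5$
  sorted[7] = naI5$bana
  sorted[8] = nanaI5$ba
sorted[1] = 5$bananaI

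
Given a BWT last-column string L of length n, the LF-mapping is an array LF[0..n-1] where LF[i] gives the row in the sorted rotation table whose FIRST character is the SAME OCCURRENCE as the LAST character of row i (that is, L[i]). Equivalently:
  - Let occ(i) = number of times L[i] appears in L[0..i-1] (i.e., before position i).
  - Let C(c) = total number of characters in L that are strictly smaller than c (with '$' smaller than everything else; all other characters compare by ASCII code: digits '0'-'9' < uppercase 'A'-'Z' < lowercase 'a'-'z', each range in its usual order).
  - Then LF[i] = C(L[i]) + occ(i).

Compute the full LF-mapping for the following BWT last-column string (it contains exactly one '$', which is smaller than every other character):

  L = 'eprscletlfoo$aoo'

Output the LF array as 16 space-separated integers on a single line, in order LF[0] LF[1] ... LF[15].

Char counts: '$':1, 'a':1, 'c':1, 'e':2, 'f':1, 'l':2, 'o':4, 'p':1, 'r':1, 's':1, 't':1
C (first-col start): C('$')=0, C('a')=1, C('c')=2, C('e')=3, C('f')=5, C('l')=6, C('o')=8, C('p')=12, C('r')=13, C('s')=14, C('t')=15
L[0]='e': occ=0, LF[0]=C('e')+0=3+0=3
L[1]='p': occ=0, LF[1]=C('p')+0=12+0=12
L[2]='r': occ=0, LF[2]=C('r')+0=13+0=13
L[3]='s': occ=0, LF[3]=C('s')+0=14+0=14
L[4]='c': occ=0, LF[4]=C('c')+0=2+0=2
L[5]='l': occ=0, LF[5]=C('l')+0=6+0=6
L[6]='e': occ=1, LF[6]=C('e')+1=3+1=4
L[7]='t': occ=0, LF[7]=C('t')+0=15+0=15
L[8]='l': occ=1, LF[8]=C('l')+1=6+1=7
L[9]='f': occ=0, LF[9]=C('f')+0=5+0=5
L[10]='o': occ=0, LF[10]=C('o')+0=8+0=8
L[11]='o': occ=1, LF[11]=C('o')+1=8+1=9
L[12]='$': occ=0, LF[12]=C('$')+0=0+0=0
L[13]='a': occ=0, LF[13]=C('a')+0=1+0=1
L[14]='o': occ=2, LF[14]=C('o')+2=8+2=10
L[15]='o': occ=3, LF[15]=C('o')+3=8+3=11

Answer: 3 12 13 14 2 6 4 15 7 5 8 9 0 1 10 11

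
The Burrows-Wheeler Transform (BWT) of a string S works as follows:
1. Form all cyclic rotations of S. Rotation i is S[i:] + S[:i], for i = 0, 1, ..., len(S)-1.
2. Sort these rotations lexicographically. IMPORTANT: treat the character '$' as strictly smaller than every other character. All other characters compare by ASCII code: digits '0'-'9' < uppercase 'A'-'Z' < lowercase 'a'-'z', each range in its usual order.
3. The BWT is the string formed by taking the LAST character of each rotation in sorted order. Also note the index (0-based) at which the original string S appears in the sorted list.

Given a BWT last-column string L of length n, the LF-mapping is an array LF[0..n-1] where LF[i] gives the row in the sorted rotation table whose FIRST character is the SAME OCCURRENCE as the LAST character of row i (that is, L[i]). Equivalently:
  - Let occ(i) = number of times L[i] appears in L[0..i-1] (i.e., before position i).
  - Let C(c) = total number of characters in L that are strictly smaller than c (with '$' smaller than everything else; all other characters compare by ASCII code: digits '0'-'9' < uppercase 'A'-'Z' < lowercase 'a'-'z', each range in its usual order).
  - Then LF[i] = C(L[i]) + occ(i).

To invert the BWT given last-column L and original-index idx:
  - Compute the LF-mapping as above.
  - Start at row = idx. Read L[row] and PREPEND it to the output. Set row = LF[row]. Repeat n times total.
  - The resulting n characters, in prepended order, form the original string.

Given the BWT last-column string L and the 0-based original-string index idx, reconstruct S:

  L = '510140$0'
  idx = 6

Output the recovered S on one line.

Answer: 4100105$

Derivation:
LF mapping: 7 4 1 5 6 2 0 3
Walk LF starting at row 6, prepending L[row]:
  step 1: row=6, L[6]='$', prepend. Next row=LF[6]=0
  step 2: row=0, L[0]='5', prepend. Next row=LF[0]=7
  step 3: row=7, L[7]='0', prepend. Next row=LF[7]=3
  step 4: row=3, L[3]='1', prepend. Next row=LF[3]=5
  step 5: row=5, L[5]='0', prepend. Next row=LF[5]=2
  step 6: row=2, L[2]='0', prepend. Next row=LF[2]=1
  step 7: row=1, L[1]='1', prepend. Next row=LF[1]=4
  step 8: row=4, L[4]='4', prepend. Next row=LF[4]=6
Reversed output: 4100105$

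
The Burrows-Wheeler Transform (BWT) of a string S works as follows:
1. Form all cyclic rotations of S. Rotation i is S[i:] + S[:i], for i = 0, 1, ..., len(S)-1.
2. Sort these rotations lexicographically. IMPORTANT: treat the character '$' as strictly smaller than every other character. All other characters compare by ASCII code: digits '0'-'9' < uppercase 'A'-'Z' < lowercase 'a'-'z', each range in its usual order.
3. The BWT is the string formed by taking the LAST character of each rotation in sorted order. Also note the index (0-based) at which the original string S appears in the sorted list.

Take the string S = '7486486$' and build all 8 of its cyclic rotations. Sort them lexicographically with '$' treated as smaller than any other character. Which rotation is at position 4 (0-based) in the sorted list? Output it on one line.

All 8 rotations (rotation i = S[i:]+S[:i]):
  rot[0] = 7486486$
  rot[1] = 486486$7
  rot[2] = 86486$74
  rot[3] = 6486$748
  rot[4] = 486$7486
  rot[5] = 86$74864
  rot[6] = 6$748648
  rot[7] = $7486486
Sorted (with $ < everything):
  sorted[0] = $7486486
  sorted[1] = 486$7486
  sorted[2] = 486486$7
  sorted[3] = 6$748648
  sorted[4] = 6486$748
  sorted[5] = 7486486$
  sorted[6] = 86$74864
  sorted[7] = 86486$74
sorted[4] = 6486$748

Answer: 6486$748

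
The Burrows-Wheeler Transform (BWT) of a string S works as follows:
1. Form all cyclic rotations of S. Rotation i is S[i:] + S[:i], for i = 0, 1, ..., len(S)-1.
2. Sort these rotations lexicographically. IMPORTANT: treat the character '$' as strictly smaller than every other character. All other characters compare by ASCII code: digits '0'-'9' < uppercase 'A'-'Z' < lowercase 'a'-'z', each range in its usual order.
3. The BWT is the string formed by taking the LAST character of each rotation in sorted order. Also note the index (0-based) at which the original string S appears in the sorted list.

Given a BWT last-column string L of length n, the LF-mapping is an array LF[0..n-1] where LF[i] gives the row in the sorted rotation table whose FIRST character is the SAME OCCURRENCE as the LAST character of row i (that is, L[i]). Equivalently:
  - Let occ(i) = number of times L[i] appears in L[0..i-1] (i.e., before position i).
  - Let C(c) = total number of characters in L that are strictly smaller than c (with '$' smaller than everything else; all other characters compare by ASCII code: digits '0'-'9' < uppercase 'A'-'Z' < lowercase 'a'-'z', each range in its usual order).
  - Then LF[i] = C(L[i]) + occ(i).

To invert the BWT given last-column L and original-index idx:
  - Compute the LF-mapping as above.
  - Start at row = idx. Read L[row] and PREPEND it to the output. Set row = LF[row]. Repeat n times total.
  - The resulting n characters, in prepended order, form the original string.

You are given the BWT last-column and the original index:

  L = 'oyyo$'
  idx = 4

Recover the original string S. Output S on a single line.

Answer: yoyo$

Derivation:
LF mapping: 1 3 4 2 0
Walk LF starting at row 4, prepending L[row]:
  step 1: row=4, L[4]='$', prepend. Next row=LF[4]=0
  step 2: row=0, L[0]='o', prepend. Next row=LF[0]=1
  step 3: row=1, L[1]='y', prepend. Next row=LF[1]=3
  step 4: row=3, L[3]='o', prepend. Next row=LF[3]=2
  step 5: row=2, L[2]='y', prepend. Next row=LF[2]=4
Reversed output: yoyo$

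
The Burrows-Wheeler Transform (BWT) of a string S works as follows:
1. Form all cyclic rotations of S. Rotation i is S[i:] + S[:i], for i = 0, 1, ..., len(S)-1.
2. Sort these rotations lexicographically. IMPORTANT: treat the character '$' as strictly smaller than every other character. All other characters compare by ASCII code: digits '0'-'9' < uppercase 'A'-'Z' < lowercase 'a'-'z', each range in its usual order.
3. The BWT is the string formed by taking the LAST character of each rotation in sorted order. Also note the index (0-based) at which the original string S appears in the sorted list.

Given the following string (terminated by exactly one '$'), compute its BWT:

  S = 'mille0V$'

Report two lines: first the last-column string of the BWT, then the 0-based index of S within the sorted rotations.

Answer: Ve0lmli$
7

Derivation:
All 8 rotations (rotation i = S[i:]+S[:i]):
  rot[0] = mille0V$
  rot[1] = ille0V$m
  rot[2] = lle0V$mi
  rot[3] = le0V$mil
  rot[4] = e0V$mill
  rot[5] = 0V$mille
  rot[6] = V$mille0
  rot[7] = $mille0V
Sorted (with $ < everything):
  sorted[0] = $mille0V  (last char: 'V')
  sorted[1] = 0V$mille  (last char: 'e')
  sorted[2] = V$mille0  (last char: '0')
  sorted[3] = e0V$mill  (last char: 'l')
  sorted[4] = ille0V$m  (last char: 'm')
  sorted[5] = le0V$mil  (last char: 'l')
  sorted[6] = lle0V$mi  (last char: 'i')
  sorted[7] = mille0V$  (last char: '$')
Last column: Ve0lmli$
Original string S is at sorted index 7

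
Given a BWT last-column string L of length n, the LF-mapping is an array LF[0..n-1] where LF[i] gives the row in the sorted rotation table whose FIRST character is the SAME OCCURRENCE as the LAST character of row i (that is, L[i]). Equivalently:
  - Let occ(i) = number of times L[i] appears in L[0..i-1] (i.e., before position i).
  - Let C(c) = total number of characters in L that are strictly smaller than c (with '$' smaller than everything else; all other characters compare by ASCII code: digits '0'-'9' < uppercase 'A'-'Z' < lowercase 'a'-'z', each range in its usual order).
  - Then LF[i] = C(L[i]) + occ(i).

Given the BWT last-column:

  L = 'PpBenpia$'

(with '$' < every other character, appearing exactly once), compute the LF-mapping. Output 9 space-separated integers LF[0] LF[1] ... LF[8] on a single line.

Answer: 2 7 1 4 6 8 5 3 0

Derivation:
Char counts: '$':1, 'B':1, 'P':1, 'a':1, 'e':1, 'i':1, 'n':1, 'p':2
C (first-col start): C('$')=0, C('B')=1, C('P')=2, C('a')=3, C('e')=4, C('i')=5, C('n')=6, C('p')=7
L[0]='P': occ=0, LF[0]=C('P')+0=2+0=2
L[1]='p': occ=0, LF[1]=C('p')+0=7+0=7
L[2]='B': occ=0, LF[2]=C('B')+0=1+0=1
L[3]='e': occ=0, LF[3]=C('e')+0=4+0=4
L[4]='n': occ=0, LF[4]=C('n')+0=6+0=6
L[5]='p': occ=1, LF[5]=C('p')+1=7+1=8
L[6]='i': occ=0, LF[6]=C('i')+0=5+0=5
L[7]='a': occ=0, LF[7]=C('a')+0=3+0=3
L[8]='$': occ=0, LF[8]=C('$')+0=0+0=0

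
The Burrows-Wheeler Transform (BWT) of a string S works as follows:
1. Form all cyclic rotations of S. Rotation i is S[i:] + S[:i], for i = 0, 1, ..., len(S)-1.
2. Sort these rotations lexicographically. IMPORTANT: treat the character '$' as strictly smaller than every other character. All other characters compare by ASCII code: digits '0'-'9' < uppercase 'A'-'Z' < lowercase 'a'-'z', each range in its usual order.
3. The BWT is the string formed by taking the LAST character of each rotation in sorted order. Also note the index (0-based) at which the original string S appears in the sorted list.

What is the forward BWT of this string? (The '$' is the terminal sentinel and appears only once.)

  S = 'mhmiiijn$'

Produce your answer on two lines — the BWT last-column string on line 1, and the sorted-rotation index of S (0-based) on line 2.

Answer: nmmiii$hj
6

Derivation:
All 9 rotations (rotation i = S[i:]+S[:i]):
  rot[0] = mhmiiijn$
  rot[1] = hmiiijn$m
  rot[2] = miiijn$mh
  rot[3] = iiijn$mhm
  rot[4] = iijn$mhmi
  rot[5] = ijn$mhmii
  rot[6] = jn$mhmiii
  rot[7] = n$mhmiiij
  rot[8] = $mhmiiijn
Sorted (with $ < everything):
  sorted[0] = $mhmiiijn  (last char: 'n')
  sorted[1] = hmiiijn$m  (last char: 'm')
  sorted[2] = iiijn$mhm  (last char: 'm')
  sorted[3] = iijn$mhmi  (last char: 'i')
  sorted[4] = ijn$mhmii  (last char: 'i')
  sorted[5] = jn$mhmiii  (last char: 'i')
  sorted[6] = mhmiiijn$  (last char: '$')
  sorted[7] = miiijn$mh  (last char: 'h')
  sorted[8] = n$mhmiiij  (last char: 'j')
Last column: nmmiii$hj
Original string S is at sorted index 6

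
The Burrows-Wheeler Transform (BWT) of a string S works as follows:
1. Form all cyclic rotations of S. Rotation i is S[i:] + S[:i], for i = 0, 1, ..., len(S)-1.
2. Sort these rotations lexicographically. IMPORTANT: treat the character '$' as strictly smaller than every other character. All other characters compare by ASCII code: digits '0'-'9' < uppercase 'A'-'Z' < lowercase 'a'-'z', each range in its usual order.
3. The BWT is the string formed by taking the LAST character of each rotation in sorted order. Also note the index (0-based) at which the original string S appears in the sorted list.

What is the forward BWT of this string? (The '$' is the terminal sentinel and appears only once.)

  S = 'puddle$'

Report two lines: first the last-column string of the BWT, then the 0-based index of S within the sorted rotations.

Answer: eudld$p
5

Derivation:
All 7 rotations (rotation i = S[i:]+S[:i]):
  rot[0] = puddle$
  rot[1] = uddle$p
  rot[2] = ddle$pu
  rot[3] = dle$pud
  rot[4] = le$pudd
  rot[5] = e$puddl
  rot[6] = $puddle
Sorted (with $ < everything):
  sorted[0] = $puddle  (last char: 'e')
  sorted[1] = ddle$pu  (last char: 'u')
  sorted[2] = dle$pud  (last char: 'd')
  sorted[3] = e$puddl  (last char: 'l')
  sorted[4] = le$pudd  (last char: 'd')
  sorted[5] = puddle$  (last char: '$')
  sorted[6] = uddle$p  (last char: 'p')
Last column: eudld$p
Original string S is at sorted index 5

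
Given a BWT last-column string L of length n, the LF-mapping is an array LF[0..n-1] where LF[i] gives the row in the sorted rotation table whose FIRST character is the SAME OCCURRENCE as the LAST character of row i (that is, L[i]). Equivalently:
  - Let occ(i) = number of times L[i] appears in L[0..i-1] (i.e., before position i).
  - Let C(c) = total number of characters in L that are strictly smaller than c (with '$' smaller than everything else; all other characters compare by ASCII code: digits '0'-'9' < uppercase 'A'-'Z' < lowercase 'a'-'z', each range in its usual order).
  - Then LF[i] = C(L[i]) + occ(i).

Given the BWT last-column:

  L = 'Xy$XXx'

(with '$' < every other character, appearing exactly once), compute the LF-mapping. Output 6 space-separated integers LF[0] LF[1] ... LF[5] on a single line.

Char counts: '$':1, 'X':3, 'x':1, 'y':1
C (first-col start): C('$')=0, C('X')=1, C('x')=4, C('y')=5
L[0]='X': occ=0, LF[0]=C('X')+0=1+0=1
L[1]='y': occ=0, LF[1]=C('y')+0=5+0=5
L[2]='$': occ=0, LF[2]=C('$')+0=0+0=0
L[3]='X': occ=1, LF[3]=C('X')+1=1+1=2
L[4]='X': occ=2, LF[4]=C('X')+2=1+2=3
L[5]='x': occ=0, LF[5]=C('x')+0=4+0=4

Answer: 1 5 0 2 3 4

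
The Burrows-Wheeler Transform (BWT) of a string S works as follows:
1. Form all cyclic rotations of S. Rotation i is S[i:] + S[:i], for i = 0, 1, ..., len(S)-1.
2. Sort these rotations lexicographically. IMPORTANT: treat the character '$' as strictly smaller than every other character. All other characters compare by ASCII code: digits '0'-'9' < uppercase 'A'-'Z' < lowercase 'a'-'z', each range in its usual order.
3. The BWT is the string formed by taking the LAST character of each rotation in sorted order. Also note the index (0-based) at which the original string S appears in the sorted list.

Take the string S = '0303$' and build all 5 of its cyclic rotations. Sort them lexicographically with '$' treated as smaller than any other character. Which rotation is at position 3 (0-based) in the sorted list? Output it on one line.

Answer: 3$030

Derivation:
All 5 rotations (rotation i = S[i:]+S[:i]):
  rot[0] = 0303$
  rot[1] = 303$0
  rot[2] = 03$03
  rot[3] = 3$030
  rot[4] = $0303
Sorted (with $ < everything):
  sorted[0] = $0303
  sorted[1] = 03$03
  sorted[2] = 0303$
  sorted[3] = 3$030
  sorted[4] = 303$0
sorted[3] = 3$030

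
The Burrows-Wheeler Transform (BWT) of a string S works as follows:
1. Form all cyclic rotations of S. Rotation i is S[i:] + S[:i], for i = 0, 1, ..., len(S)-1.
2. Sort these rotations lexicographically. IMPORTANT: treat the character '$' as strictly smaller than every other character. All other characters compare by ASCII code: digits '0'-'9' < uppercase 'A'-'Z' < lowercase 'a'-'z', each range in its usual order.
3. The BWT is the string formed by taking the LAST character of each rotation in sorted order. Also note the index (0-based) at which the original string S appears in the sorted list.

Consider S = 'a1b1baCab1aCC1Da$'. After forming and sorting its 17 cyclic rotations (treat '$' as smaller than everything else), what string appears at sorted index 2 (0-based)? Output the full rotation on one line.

All 17 rotations (rotation i = S[i:]+S[:i]):
  rot[0] = a1b1baCab1aCC1Da$
  rot[1] = 1b1baCab1aCC1Da$a
  rot[2] = b1baCab1aCC1Da$a1
  rot[3] = 1baCab1aCC1Da$a1b
  rot[4] = baCab1aCC1Da$a1b1
  rot[5] = aCab1aCC1Da$a1b1b
  rot[6] = Cab1aCC1Da$a1b1ba
  rot[7] = ab1aCC1Da$a1b1baC
  rot[8] = b1aCC1Da$a1b1baCa
  rot[9] = 1aCC1Da$a1b1baCab
  rot[10] = aCC1Da$a1b1baCab1
  rot[11] = CC1Da$a1b1baCab1a
  rot[12] = C1Da$a1b1baCab1aC
  rot[13] = 1Da$a1b1baCab1aCC
  rot[14] = Da$a1b1baCab1aCC1
  rot[15] = a$a1b1baCab1aCC1D
  rot[16] = $a1b1baCab1aCC1Da
Sorted (with $ < everything):
  sorted[0] = $a1b1baCab1aCC1Da
  sorted[1] = 1Da$a1b1baCab1aCC
  sorted[2] = 1aCC1Da$a1b1baCab
  sorted[3] = 1b1baCab1aCC1Da$a
  sorted[4] = 1baCab1aCC1Da$a1b
  sorted[5] = C1Da$a1b1baCab1aC
  sorted[6] = CC1Da$a1b1baCab1a
  sorted[7] = Cab1aCC1Da$a1b1ba
  sorted[8] = Da$a1b1baCab1aCC1
  sorted[9] = a$a1b1baCab1aCC1D
  sorted[10] = a1b1baCab1aCC1Da$
  sorted[11] = aCC1Da$a1b1baCab1
  sorted[12] = aCab1aCC1Da$a1b1b
  sorted[13] = ab1aCC1Da$a1b1baC
  sorted[14] = b1aCC1Da$a1b1baCa
  sorted[15] = b1baCab1aCC1Da$a1
  sorted[16] = baCab1aCC1Da$a1b1
sorted[2] = 1aCC1Da$a1b1baCab

Answer: 1aCC1Da$a1b1baCab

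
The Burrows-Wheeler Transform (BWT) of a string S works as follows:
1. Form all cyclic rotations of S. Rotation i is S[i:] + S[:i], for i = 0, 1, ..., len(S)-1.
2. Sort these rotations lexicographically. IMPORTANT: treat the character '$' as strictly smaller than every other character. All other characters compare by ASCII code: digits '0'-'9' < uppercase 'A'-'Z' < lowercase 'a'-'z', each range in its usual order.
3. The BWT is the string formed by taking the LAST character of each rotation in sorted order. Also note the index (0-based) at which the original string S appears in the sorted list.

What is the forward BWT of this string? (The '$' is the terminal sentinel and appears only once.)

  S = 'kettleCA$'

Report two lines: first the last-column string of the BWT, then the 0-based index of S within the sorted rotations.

Answer: ACelk$tte
5

Derivation:
All 9 rotations (rotation i = S[i:]+S[:i]):
  rot[0] = kettleCA$
  rot[1] = ettleCA$k
  rot[2] = ttleCA$ke
  rot[3] = tleCA$ket
  rot[4] = leCA$kett
  rot[5] = eCA$kettl
  rot[6] = CA$kettle
  rot[7] = A$kettleC
  rot[8] = $kettleCA
Sorted (with $ < everything):
  sorted[0] = $kettleCA  (last char: 'A')
  sorted[1] = A$kettleC  (last char: 'C')
  sorted[2] = CA$kettle  (last char: 'e')
  sorted[3] = eCA$kettl  (last char: 'l')
  sorted[4] = ettleCA$k  (last char: 'k')
  sorted[5] = kettleCA$  (last char: '$')
  sorted[6] = leCA$kett  (last char: 't')
  sorted[7] = tleCA$ket  (last char: 't')
  sorted[8] = ttleCA$ke  (last char: 'e')
Last column: ACelk$tte
Original string S is at sorted index 5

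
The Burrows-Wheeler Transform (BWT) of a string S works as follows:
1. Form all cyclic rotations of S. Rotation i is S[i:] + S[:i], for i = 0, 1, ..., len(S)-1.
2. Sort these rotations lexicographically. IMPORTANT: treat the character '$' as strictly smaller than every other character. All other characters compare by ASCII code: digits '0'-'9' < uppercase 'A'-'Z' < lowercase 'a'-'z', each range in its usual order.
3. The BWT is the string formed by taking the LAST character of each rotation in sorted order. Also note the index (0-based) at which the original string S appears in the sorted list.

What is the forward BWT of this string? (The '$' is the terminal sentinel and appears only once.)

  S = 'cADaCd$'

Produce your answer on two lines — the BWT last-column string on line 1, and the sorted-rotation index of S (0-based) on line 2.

All 7 rotations (rotation i = S[i:]+S[:i]):
  rot[0] = cADaCd$
  rot[1] = ADaCd$c
  rot[2] = DaCd$cA
  rot[3] = aCd$cAD
  rot[4] = Cd$cADa
  rot[5] = d$cADaC
  rot[6] = $cADaCd
Sorted (with $ < everything):
  sorted[0] = $cADaCd  (last char: 'd')
  sorted[1] = ADaCd$c  (last char: 'c')
  sorted[2] = Cd$cADa  (last char: 'a')
  sorted[3] = DaCd$cA  (last char: 'A')
  sorted[4] = aCd$cAD  (last char: 'D')
  sorted[5] = cADaCd$  (last char: '$')
  sorted[6] = d$cADaC  (last char: 'C')
Last column: dcaAD$C
Original string S is at sorted index 5

Answer: dcaAD$C
5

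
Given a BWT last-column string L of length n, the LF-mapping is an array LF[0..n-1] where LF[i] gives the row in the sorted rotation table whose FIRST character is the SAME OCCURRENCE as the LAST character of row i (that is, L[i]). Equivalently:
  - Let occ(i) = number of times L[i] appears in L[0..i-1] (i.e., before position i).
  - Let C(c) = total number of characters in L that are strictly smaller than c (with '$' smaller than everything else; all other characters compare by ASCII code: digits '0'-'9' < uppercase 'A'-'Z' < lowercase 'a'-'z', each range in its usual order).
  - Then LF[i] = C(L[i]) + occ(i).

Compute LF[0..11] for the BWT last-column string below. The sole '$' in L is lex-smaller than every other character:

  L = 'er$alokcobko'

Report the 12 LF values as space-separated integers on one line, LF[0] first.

Answer: 4 11 0 1 7 8 5 3 9 2 6 10

Derivation:
Char counts: '$':1, 'a':1, 'b':1, 'c':1, 'e':1, 'k':2, 'l':1, 'o':3, 'r':1
C (first-col start): C('$')=0, C('a')=1, C('b')=2, C('c')=3, C('e')=4, C('k')=5, C('l')=7, C('o')=8, C('r')=11
L[0]='e': occ=0, LF[0]=C('e')+0=4+0=4
L[1]='r': occ=0, LF[1]=C('r')+0=11+0=11
L[2]='$': occ=0, LF[2]=C('$')+0=0+0=0
L[3]='a': occ=0, LF[3]=C('a')+0=1+0=1
L[4]='l': occ=0, LF[4]=C('l')+0=7+0=7
L[5]='o': occ=0, LF[5]=C('o')+0=8+0=8
L[6]='k': occ=0, LF[6]=C('k')+0=5+0=5
L[7]='c': occ=0, LF[7]=C('c')+0=3+0=3
L[8]='o': occ=1, LF[8]=C('o')+1=8+1=9
L[9]='b': occ=0, LF[9]=C('b')+0=2+0=2
L[10]='k': occ=1, LF[10]=C('k')+1=5+1=6
L[11]='o': occ=2, LF[11]=C('o')+2=8+2=10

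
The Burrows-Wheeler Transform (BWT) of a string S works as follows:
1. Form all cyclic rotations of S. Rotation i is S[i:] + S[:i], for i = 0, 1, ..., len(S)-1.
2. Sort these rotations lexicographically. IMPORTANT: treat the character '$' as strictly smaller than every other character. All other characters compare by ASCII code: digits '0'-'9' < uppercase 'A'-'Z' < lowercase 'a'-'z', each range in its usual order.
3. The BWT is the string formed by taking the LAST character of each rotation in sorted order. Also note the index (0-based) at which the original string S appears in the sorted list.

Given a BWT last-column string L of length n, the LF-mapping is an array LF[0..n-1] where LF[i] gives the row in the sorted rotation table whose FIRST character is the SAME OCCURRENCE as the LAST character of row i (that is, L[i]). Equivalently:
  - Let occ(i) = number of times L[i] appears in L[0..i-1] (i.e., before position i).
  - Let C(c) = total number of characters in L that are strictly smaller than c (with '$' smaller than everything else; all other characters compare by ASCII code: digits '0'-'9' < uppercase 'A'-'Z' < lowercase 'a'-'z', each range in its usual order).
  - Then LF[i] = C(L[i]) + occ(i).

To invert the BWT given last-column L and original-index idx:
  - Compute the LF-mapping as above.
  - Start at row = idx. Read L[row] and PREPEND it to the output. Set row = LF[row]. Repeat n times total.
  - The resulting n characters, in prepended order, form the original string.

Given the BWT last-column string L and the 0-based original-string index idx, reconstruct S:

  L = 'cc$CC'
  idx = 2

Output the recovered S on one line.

LF mapping: 3 4 0 1 2
Walk LF starting at row 2, prepending L[row]:
  step 1: row=2, L[2]='$', prepend. Next row=LF[2]=0
  step 2: row=0, L[0]='c', prepend. Next row=LF[0]=3
  step 3: row=3, L[3]='C', prepend. Next row=LF[3]=1
  step 4: row=1, L[1]='c', prepend. Next row=LF[1]=4
  step 5: row=4, L[4]='C', prepend. Next row=LF[4]=2
Reversed output: CcCc$

Answer: CcCc$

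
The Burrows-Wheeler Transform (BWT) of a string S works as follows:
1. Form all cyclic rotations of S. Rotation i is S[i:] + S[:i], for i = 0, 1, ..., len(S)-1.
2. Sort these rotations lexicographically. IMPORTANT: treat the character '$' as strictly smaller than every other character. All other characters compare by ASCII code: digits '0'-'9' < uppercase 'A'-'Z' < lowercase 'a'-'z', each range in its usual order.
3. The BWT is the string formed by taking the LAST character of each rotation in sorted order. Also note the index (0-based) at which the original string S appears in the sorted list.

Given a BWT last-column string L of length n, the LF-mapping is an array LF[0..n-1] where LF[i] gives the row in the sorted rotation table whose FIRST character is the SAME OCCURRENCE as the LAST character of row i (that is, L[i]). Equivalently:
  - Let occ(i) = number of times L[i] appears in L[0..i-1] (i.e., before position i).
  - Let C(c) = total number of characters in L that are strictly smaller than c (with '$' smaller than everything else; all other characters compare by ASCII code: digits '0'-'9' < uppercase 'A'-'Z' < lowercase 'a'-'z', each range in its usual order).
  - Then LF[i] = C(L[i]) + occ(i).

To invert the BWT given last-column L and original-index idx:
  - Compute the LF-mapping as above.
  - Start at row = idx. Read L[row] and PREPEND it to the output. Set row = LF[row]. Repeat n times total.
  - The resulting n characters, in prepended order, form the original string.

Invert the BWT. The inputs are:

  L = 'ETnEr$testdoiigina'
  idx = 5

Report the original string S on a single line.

Answer: disintegrationETE$

Derivation:
LF mapping: 1 3 11 2 14 0 16 6 15 17 5 13 8 9 7 10 12 4
Walk LF starting at row 5, prepending L[row]:
  step 1: row=5, L[5]='$', prepend. Next row=LF[5]=0
  step 2: row=0, L[0]='E', prepend. Next row=LF[0]=1
  step 3: row=1, L[1]='T', prepend. Next row=LF[1]=3
  step 4: row=3, L[3]='E', prepend. Next row=LF[3]=2
  step 5: row=2, L[2]='n', prepend. Next row=LF[2]=11
  step 6: row=11, L[11]='o', prepend. Next row=LF[11]=13
  step 7: row=13, L[13]='i', prepend. Next row=LF[13]=9
  step 8: row=9, L[9]='t', prepend. Next row=LF[9]=17
  step 9: row=17, L[17]='a', prepend. Next row=LF[17]=4
  step 10: row=4, L[4]='r', prepend. Next row=LF[4]=14
  step 11: row=14, L[14]='g', prepend. Next row=LF[14]=7
  step 12: row=7, L[7]='e', prepend. Next row=LF[7]=6
  step 13: row=6, L[6]='t', prepend. Next row=LF[6]=16
  step 14: row=16, L[16]='n', prepend. Next row=LF[16]=12
  step 15: row=12, L[12]='i', prepend. Next row=LF[12]=8
  step 16: row=8, L[8]='s', prepend. Next row=LF[8]=15
  step 17: row=15, L[15]='i', prepend. Next row=LF[15]=10
  step 18: row=10, L[10]='d', prepend. Next row=LF[10]=5
Reversed output: disintegrationETE$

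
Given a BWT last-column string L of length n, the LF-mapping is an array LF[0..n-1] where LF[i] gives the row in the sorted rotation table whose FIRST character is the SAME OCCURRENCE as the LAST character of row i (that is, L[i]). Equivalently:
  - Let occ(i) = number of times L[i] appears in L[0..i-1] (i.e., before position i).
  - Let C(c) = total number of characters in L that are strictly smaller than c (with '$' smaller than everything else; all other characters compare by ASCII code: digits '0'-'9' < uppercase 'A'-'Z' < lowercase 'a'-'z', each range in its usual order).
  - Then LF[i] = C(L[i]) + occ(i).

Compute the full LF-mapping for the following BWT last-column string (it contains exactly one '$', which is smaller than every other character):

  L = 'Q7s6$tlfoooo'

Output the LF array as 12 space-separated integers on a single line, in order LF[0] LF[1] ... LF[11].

Answer: 3 2 10 1 0 11 5 4 6 7 8 9

Derivation:
Char counts: '$':1, '6':1, '7':1, 'Q':1, 'f':1, 'l':1, 'o':4, 's':1, 't':1
C (first-col start): C('$')=0, C('6')=1, C('7')=2, C('Q')=3, C('f')=4, C('l')=5, C('o')=6, C('s')=10, C('t')=11
L[0]='Q': occ=0, LF[0]=C('Q')+0=3+0=3
L[1]='7': occ=0, LF[1]=C('7')+0=2+0=2
L[2]='s': occ=0, LF[2]=C('s')+0=10+0=10
L[3]='6': occ=0, LF[3]=C('6')+0=1+0=1
L[4]='$': occ=0, LF[4]=C('$')+0=0+0=0
L[5]='t': occ=0, LF[5]=C('t')+0=11+0=11
L[6]='l': occ=0, LF[6]=C('l')+0=5+0=5
L[7]='f': occ=0, LF[7]=C('f')+0=4+0=4
L[8]='o': occ=0, LF[8]=C('o')+0=6+0=6
L[9]='o': occ=1, LF[9]=C('o')+1=6+1=7
L[10]='o': occ=2, LF[10]=C('o')+2=6+2=8
L[11]='o': occ=3, LF[11]=C('o')+3=6+3=9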